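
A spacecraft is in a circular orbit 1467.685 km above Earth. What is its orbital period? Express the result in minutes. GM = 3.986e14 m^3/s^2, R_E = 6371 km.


r = 7838.6850 km = 7.838685e+06 m
T = 2*pi*sqrt(r^3/mu) = 2*pi*sqrt(4.8164786e+20 / 3.986e14)
T = 6906.7866 s = 115.1131 min

115.1131 minutes


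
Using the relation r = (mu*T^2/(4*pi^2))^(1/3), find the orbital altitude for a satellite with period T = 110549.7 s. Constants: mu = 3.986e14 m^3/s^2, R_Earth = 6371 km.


T = 110549.7 s
r = (mu*T^2/(4*pi^2))^(1/3) = (3.986e14 * 110549.7^2 / (4*pi^2))^(1/3)
r = 4.9784891e+07 m = 49784.8915 km
alt = r - R_E = 49784.8915 - 6371 = 43413.8915 km

43413.8915 km


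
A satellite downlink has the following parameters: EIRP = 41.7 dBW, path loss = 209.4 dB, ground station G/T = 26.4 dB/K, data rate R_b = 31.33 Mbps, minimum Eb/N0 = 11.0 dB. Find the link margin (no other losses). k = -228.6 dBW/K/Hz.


C/N0 = EIRP - FSPL + G/T - k = 41.7 - 209.4 + 26.4 - (-228.6)
C/N0 = 87.3000 dB-Hz
R_b = 31.33 Mbps = 3.133e+07 bps -> 10*log10(R_b) = 74.9596 dB-Hz
Eb/N0 = C/N0 - 10*log10(R_b) = 87.3000 - 74.9596 = 12.3404 dB
Margin = Eb/N0 - Eb/N0_req = 12.3404 - 11.0 = 1.3404 dB (link closes)

1.3404 dB


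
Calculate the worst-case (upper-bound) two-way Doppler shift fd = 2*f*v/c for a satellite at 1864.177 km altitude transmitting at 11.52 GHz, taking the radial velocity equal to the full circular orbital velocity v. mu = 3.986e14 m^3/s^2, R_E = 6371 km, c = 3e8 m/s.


r = 8.235177e+06 m
v = sqrt(mu/r) = 6957.1630 m/s (worst-case radial velocity)
f = 11.52 GHz = 1.152e+10 Hz
fd = 2*f*v/c = 2*1.152e+10*6957.1630/3.0e+08
fd = 534310.1179 Hz

534310.1179 Hz


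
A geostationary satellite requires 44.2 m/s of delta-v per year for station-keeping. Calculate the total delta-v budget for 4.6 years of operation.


dV = rate * years = 44.2 * 4.6
dV = 203.3200 m/s

203.3200 m/s


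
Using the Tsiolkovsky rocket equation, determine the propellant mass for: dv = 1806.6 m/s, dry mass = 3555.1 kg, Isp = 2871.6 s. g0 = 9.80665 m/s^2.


ve = Isp * g0 = 2871.6 * 9.80665 = 28160.776140 m/s
mass ratio = exp(dv/ve) = exp(1806.6/28160.776140) = 1.06625559
m_prop = m_dry * (mr - 1) = 3555.1 * (1.06625559 - 1)
m_prop = 235.5452 kg

235.5452 kg


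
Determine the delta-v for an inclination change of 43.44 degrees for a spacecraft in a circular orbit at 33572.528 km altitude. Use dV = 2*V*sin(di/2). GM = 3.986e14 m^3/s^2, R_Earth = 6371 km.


r = 39943.5280 km = 3.9943528e+07 m
V = sqrt(mu/r) = 3158.9695 m/s
di = 43.44 deg = 0.758171 rad
dV = 2*V*sin(di/2) = 2*3158.9695*sin(0.3790855)
dV = 2338.0864 m/s = 2.3381 km/s

2.3381 km/s


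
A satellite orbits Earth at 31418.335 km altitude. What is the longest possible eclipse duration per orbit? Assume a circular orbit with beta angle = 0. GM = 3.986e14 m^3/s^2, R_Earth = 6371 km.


r = 37789.3350 km
T = 1218.4672 min
Eclipse fraction = arcsin(R_E/r)/pi = arcsin(6371.0000/37789.3350)/pi
= arcsin(0.1685925)/pi = 0.0539222
Eclipse duration = 0.0539222 * 1218.4672 = 65.7024 min

65.7024 minutes


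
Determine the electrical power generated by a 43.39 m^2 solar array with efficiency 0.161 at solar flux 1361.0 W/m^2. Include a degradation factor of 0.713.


P = area * eta * S * degradation
P = 43.39 * 0.161 * 1361.0 * 0.713
P = 6778.9617 W

6778.9617 W


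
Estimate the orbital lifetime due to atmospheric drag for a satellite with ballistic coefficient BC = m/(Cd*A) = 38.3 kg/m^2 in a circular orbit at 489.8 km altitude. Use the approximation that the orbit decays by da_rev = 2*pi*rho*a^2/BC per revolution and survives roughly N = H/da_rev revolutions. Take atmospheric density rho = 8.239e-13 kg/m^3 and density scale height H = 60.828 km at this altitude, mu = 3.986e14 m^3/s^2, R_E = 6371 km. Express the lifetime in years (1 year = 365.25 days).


a = R_E + alt = 6860.8000 km = 6.8608e+06 m
da_rev = 2*pi*rho*a^2/BC = 2*pi*8.239e-13*(6.8608e+06)^2/38.3 = 6.362168 m per revolution
N = H/da_rev = 60828.0000 m / 6.362168 m = 9560.8922 revolutions
P = 2*pi*sqrt(a^3/mu) = 5655.5306 s
lifetime = N*P = 9560.8922 * 5655.5306 = 5.4071919e+07 s = 625.8324 days
years = 625.8324 / 365.25 = 1.7134 years

1.7134 years


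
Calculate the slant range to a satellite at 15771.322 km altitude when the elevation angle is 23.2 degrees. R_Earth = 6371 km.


h = 15771.322 km, el = 23.2 deg
d = -R_E*sin(el) + sqrt((R_E*sin(el))^2 + 2*R_E*h + h^2)
d = -6371.0000*sin(0.4049164) + sqrt((6371.0000*0.3939419)^2 + 2*6371.0000*15771.322 + 15771.322^2)
d = 18844.1629 km

18844.1629 km


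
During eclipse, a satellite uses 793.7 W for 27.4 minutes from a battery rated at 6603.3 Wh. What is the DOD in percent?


E_used = P * t / 60 = 793.7 * 27.4 / 60 = 362.4563 Wh
DOD = E_used / E_total * 100 = 362.4563 / 6603.3 * 100
DOD = 5.4890 %

5.4890 %


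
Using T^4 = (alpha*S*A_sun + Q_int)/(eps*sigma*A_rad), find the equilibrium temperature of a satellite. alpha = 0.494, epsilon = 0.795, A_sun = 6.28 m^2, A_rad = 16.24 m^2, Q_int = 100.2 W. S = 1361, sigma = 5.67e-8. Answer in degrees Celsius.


Numerator = alpha*S*A_sun + Q_int = 0.494*1361*6.28 + 100.2 = 4322.4575 W
Denominator = eps*sigma*A_rad = 0.795*5.67e-8*16.24 = 7.3204236e-07 W/K^4
T^4 = 5.9046549e+09 K^4
T = 277.2034 K = 4.0534 C

4.0534 degrees Celsius


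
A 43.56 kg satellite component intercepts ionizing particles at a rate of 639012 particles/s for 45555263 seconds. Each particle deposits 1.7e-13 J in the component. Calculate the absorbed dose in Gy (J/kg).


Total energy deposited = rate * time * E_per
  = 639012 * 45555263 * 1.7e-13 = 4.9488 J
Dose = E_total / mass = 4.9488 / 43.56
Dose = 0.1136079 Gy

0.1136 Gy


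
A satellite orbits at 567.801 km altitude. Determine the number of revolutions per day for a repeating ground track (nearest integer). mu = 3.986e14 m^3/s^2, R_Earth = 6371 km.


r = 6.938801e+06 m
T = 2*pi*sqrt(r^3/mu) = 5752.2515 s = 95.8709 min
revs/day = 1440 / 95.8709 = 15.0202
Rounded: 15 revolutions per day

15 revolutions per day


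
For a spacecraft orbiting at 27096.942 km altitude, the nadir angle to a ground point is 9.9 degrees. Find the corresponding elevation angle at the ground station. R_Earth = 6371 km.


r = R_E + alt = 33467.9420 km
Law of sines in the satellite / Earth-center / ground-point triangle:
  sin(nadir)/R_E = sin(90 + el)/r  =>  cos(el) = (r/R_E)*sin(nadir)
cos(el) = (33467.9420 / 6371.0000) * sin(9.9 deg) = 0.9031727
el = arccos(0.9031727) = 25.4217 deg
(Earth-central angle = 90 - nadir - el = 54.6783 deg)

25.4217 degrees


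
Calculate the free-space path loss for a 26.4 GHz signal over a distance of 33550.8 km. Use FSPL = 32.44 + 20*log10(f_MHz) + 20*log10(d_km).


f = 26.4 GHz = 26400.0000 MHz
d = 33550.8 km
FSPL = 32.44 + 20*log10(26400.0000) + 20*log10(33550.8)
FSPL = 32.44 + 88.4321 + 90.5141
FSPL = 211.3861 dB

211.3861 dB


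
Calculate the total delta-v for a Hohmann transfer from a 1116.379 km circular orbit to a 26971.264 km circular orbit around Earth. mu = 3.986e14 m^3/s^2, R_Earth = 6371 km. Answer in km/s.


r1 = 7487.3790 km = 7.487379e+06 m
r2 = 33342.2640 km = 3.3342264e+07 m
dv1 = sqrt(mu/r1)*(sqrt(2*r2/(r1+r2)) - 1) = 2028.2453 m/s
dv2 = sqrt(mu/r2)*(1 - sqrt(2*r1/(r1+r2))) = 1363.6359 m/s
total dv = |dv1| + |dv2| = 2028.2453 + 1363.6359 = 3391.8811 m/s = 3.3919 km/s

3.3919 km/s


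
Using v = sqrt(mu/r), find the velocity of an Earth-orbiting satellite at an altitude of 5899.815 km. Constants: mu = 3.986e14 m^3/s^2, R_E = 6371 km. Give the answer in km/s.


r = R_E + alt = 6371.0 + 5899.815 = 12270.8150 km = 1.2270815e+07 m
v = sqrt(mu/r) = sqrt(3.986e14 / 1.2270815e+07) = 5699.4368 m/s = 5.6994 km/s

5.6994 km/s


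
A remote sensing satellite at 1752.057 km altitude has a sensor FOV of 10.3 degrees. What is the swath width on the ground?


FOV = 10.3 deg = 0.1797689 rad
swath = 2 * alt * tan(FOV/2) = 2 * 1752.057 * tan(0.08988446)
swath = 2 * 1752.057 * 0.09012731
swath = 315.8164 km

315.8164 km


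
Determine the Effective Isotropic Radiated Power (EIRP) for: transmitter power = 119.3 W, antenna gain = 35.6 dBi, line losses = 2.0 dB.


Pt = 119.3 W = 20.7664 dBW
EIRP = Pt_dBW + Gt - losses = 20.7664 + 35.6 - 2.0 = 54.3664 dBW

54.3664 dBW


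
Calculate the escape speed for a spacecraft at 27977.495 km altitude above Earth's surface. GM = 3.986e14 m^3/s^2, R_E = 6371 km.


r = 6371.0 + 27977.495 = 34348.4950 km = 3.4348495e+07 m
v_esc = sqrt(2*mu/r) = sqrt(2*3.986e14 / 3.4348495e+07)
v_esc = 4817.5895 m/s = 4.8176 km/s

4.8176 km/s


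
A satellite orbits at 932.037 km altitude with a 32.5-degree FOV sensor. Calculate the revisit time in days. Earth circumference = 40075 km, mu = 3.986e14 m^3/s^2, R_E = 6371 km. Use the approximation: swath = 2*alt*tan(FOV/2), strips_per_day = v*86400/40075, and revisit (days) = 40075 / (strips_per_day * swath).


swath = 2*932.037*tan(0.283616) = 543.3280 km
v = sqrt(mu/r) = 7387.8301 m/s = 7.3878 km/s
strips/day = v*86400/40075 = 7.3878*86400/40075 = 15.9278
coverage/day = strips * swath = 15.9278 * 543.3280 = 8654.0463 km
revisit = 40075 / 8654.0463 = 4.6308 days

4.6308 days


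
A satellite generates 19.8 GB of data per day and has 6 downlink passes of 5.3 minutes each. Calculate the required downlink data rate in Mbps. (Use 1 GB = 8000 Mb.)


total contact time = 6 * 5.3 * 60 = 1908.0000 s
data = 19.8 GB = 158400.0000 Mb
rate = 158400.0000 / 1908.0000 = 83.0189 Mbps

83.0189 Mbps


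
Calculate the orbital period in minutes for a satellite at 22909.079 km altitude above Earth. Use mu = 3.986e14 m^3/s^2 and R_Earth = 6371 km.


r = 29280.0790 km = 2.9280079e+07 m
T = 2*pi*sqrt(r^3/mu) = 2*pi*sqrt(2.5102486e+22 / 3.986e14)
T = 49861.9877 s = 831.0331 min

831.0331 minutes


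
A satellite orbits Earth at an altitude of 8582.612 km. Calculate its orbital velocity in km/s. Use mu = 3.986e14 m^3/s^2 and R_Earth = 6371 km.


r = R_E + alt = 6371.0 + 8582.612 = 14953.6120 km = 1.4953612e+07 m
v = sqrt(mu/r) = sqrt(3.986e14 / 1.4953612e+07) = 5162.9223 m/s = 5.1629 km/s

5.1629 km/s


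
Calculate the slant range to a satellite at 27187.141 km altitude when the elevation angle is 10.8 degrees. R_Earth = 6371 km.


h = 27187.141 km, el = 10.8 deg
d = -R_E*sin(el) + sqrt((R_E*sin(el))^2 + 2*R_E*h + h^2)
d = -6371.0000*sin(0.1884956) + sqrt((6371.0000*0.1873813)^2 + 2*6371.0000*27187.141 + 27187.141^2)
d = 31775.6395 km

31775.6395 km


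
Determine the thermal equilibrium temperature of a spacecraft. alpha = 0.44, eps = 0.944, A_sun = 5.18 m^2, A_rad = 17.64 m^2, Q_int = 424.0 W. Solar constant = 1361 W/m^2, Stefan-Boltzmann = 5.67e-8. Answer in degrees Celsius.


Numerator = alpha*S*A_sun + Q_int = 0.44*1361*5.18 + 424.0 = 3525.9912 W
Denominator = eps*sigma*A_rad = 0.944*5.67e-8*17.64 = 9.4417747e-07 W/K^4
T^4 = 3.7344581e+09 K^4
T = 247.2048 K = -25.9452 C

-25.9452 degrees Celsius


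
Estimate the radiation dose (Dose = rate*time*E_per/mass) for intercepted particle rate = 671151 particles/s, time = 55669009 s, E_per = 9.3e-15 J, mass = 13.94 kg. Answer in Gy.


Total energy deposited = rate * time * E_per
  = 671151 * 55669009 * 9.3e-15 = 0.3474695 J
Dose = E_total / mass = 0.3474695 / 13.94
Dose = 0.02492608 Gy

0.0249 Gy


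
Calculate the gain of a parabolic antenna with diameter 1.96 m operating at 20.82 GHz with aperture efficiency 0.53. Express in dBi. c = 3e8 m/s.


lambda = c/f = 3e8 / 2.082e+10 = 0.01440922 m
G = eta*(pi*D/lambda)^2 = 0.53*(pi*1.96/0.01440922)^2
G = 96784.6979 (linear)
G = 10*log10(96784.6979) = 49.8581 dBi

49.8581 dBi


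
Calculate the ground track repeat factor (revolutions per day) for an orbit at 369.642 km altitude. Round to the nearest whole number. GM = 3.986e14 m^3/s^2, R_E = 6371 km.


r = 6.740642e+06 m
T = 2*pi*sqrt(r^3/mu) = 5507.6092 s = 91.7935 min
revs/day = 1440 / 91.7935 = 15.6874
Rounded: 16 revolutions per day

16 revolutions per day


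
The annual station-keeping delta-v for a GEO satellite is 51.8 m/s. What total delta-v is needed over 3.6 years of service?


dV = rate * years = 51.8 * 3.6
dV = 186.4800 m/s

186.4800 m/s


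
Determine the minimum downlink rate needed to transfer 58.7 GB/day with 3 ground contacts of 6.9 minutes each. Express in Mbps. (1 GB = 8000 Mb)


total contact time = 3 * 6.9 * 60 = 1242.0000 s
data = 58.7 GB = 469600.0000 Mb
rate = 469600.0000 / 1242.0000 = 378.0998 Mbps

378.0998 Mbps


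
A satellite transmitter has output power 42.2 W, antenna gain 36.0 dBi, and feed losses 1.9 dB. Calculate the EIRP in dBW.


Pt = 42.2 W = 16.2531 dBW
EIRP = Pt_dBW + Gt - losses = 16.2531 + 36.0 - 1.9 = 50.3531 dBW

50.3531 dBW


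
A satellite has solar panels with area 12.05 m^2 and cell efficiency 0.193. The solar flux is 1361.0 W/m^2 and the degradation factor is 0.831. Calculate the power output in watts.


P = area * eta * S * degradation
P = 12.05 * 0.193 * 1361.0 * 0.831
P = 2630.2892 W

2630.2892 W


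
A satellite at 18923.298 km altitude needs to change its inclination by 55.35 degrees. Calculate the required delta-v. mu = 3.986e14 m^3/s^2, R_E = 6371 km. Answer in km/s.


r = 25294.2980 km = 2.5294298e+07 m
V = sqrt(mu/r) = 3969.6968 m/s
di = 55.35 deg = 0.9660397 rad
dV = 2*V*sin(di/2) = 2*3969.6968*sin(0.4830199)
dV = 3687.4964 m/s = 3.6875 km/s

3.6875 km/s


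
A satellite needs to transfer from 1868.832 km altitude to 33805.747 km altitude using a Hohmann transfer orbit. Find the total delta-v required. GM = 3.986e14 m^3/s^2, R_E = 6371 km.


r1 = 8239.8320 km = 8.239832e+06 m
r2 = 40176.7470 km = 4.0176747e+07 m
dv1 = sqrt(mu/r1)*(sqrt(2*r2/(r1+r2)) - 1) = 2004.9426 m/s
dv2 = sqrt(mu/r2)*(1 - sqrt(2*r1/(r1+r2))) = 1312.1562 m/s
total dv = |dv1| + |dv2| = 2004.9426 + 1312.1562 = 3317.0988 m/s = 3.3171 km/s

3.3171 km/s


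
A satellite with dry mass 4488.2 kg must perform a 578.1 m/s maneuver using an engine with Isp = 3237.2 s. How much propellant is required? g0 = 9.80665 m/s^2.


ve = Isp * g0 = 3237.2 * 9.80665 = 31746.087380 m/s
mass ratio = exp(dv/ve) = exp(578.1/31746.087380) = 1.01837693
m_prop = m_dry * (mr - 1) = 4488.2 * (1.01837693 - 1)
m_prop = 82.4794 kg

82.4794 kg


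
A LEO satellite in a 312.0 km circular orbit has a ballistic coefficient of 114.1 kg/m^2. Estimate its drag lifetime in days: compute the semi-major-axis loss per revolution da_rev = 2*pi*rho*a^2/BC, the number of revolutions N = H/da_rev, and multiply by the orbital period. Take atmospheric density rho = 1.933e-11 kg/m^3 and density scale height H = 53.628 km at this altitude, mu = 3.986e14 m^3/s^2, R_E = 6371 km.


a = R_E + alt = 6683.0000 km = 6.683e+06 m
da_rev = 2*pi*rho*a^2/BC = 2*pi*1.933e-11*(6.683e+06)^2/114.1 = 47.541075 m per revolution
N = H/da_rev = 53628.0000 m / 47.541075 m = 1128.0351 revolutions
P = 2*pi*sqrt(a^3/mu) = 5437.1137 s
lifetime = N*P = 1128.0351 * 5437.1137 = 6.1332549e+06 s = 70.9867 days

70.9867 days


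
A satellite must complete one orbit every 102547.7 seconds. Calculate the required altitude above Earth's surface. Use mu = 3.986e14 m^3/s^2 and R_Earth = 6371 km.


T = 102547.7 s
r = (mu*T^2/(4*pi^2))^(1/3) = (3.986e14 * 102547.7^2 / (4*pi^2))^(1/3)
r = 4.7352524e+07 m = 47352.5243 km
alt = r - R_E = 47352.5243 - 6371 = 40981.5243 km

40981.5243 km


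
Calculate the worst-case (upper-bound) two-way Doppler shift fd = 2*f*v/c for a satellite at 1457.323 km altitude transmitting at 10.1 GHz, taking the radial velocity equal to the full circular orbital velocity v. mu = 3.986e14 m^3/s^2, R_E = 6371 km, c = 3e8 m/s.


r = 7.828323e+06 m
v = sqrt(mu/r) = 7135.6621 m/s (worst-case radial velocity)
f = 10.1 GHz = 1.01e+10 Hz
fd = 2*f*v/c = 2*1.01e+10*7135.6621/3.0e+08
fd = 480467.9175 Hz

480467.9175 Hz


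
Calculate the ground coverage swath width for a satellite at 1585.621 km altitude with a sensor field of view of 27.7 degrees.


FOV = 27.7 deg = 0.4834562 rad
swath = 2 * alt * tan(FOV/2) = 2 * 1585.621 * tan(0.2417281)
swath = 2 * 1585.621 * 0.2465491
swath = 781.8668 km

781.8668 km


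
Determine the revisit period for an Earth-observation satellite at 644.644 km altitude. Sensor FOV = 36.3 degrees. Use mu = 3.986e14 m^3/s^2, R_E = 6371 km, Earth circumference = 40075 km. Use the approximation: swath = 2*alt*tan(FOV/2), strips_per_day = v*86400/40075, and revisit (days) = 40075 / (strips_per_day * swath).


swath = 2*644.644*tan(0.3167773) = 422.6499 km
v = sqrt(mu/r) = 7537.6310 m/s = 7.5376 km/s
strips/day = v*86400/40075 = 7.5376*86400/40075 = 16.2508
coverage/day = strips * swath = 16.2508 * 422.6499 = 6868.4051 km
revisit = 40075 / 6868.4051 = 5.8347 days

5.8347 days


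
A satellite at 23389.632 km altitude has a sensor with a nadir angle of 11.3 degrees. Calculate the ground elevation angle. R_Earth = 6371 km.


r = R_E + alt = 29760.6320 km
Law of sines in the satellite / Earth-center / ground-point triangle:
  sin(nadir)/R_E = sin(90 + el)/r  =>  cos(el) = (r/R_E)*sin(nadir)
cos(el) = (29760.6320 / 6371.0000) * sin(11.3 deg) = 0.9153164
el = arccos(0.9153164) = 23.7493 deg
(Earth-central angle = 90 - nadir - el = 54.9507 deg)

23.7493 degrees


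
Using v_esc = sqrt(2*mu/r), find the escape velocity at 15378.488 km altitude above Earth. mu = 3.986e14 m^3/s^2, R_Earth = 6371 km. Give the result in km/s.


r = 6371.0 + 15378.488 = 21749.4880 km = 2.1749488e+07 m
v_esc = sqrt(2*mu/r) = sqrt(2*3.986e14 / 2.1749488e+07)
v_esc = 6054.2329 m/s = 6.0542 km/s

6.0542 km/s


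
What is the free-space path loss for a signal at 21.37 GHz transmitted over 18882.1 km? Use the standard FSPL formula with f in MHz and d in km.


f = 21.37 GHz = 21370.0000 MHz
d = 18882.1 km
FSPL = 32.44 + 20*log10(21370.0000) + 20*log10(18882.1)
FSPL = 32.44 + 86.5961 + 85.5210
FSPL = 204.5571 dB

204.5571 dB


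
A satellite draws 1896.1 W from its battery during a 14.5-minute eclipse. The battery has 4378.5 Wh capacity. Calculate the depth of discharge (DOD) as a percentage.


E_used = P * t / 60 = 1896.1 * 14.5 / 60 = 458.2242 Wh
DOD = E_used / E_total * 100 = 458.2242 / 4378.5 * 100
DOD = 10.4653 %

10.4653 %


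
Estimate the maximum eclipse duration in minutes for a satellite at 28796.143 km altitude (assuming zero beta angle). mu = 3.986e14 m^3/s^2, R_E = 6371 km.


r = 35167.1430 km
T = 1093.8697 min
Eclipse fraction = arcsin(R_E/r)/pi = arcsin(6371.0000/35167.1430)/pi
= arcsin(0.1811634)/pi = 0.0579863
Eclipse duration = 0.0579863 * 1093.8697 = 63.4295 min

63.4295 minutes


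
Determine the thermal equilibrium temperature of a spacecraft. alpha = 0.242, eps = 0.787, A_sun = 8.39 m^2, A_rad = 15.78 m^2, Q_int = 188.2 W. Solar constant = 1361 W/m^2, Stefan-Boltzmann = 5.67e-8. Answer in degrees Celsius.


Numerator = alpha*S*A_sun + Q_int = 0.242*1361*8.39 + 188.2 = 2951.5472 W
Denominator = eps*sigma*A_rad = 0.787*5.67e-8*15.78 = 7.0414936e-07 W/K^4
T^4 = 4.1916493e+09 K^4
T = 254.4464 K = -18.7036 C

-18.7036 degrees Celsius


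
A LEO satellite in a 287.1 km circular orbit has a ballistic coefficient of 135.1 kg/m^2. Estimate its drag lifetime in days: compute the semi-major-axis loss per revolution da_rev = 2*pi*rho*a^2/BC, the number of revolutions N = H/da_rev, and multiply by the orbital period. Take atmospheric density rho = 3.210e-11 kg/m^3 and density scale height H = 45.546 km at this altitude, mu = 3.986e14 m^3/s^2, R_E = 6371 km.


a = R_E + alt = 6658.1000 km = 6.6581e+06 m
da_rev = 2*pi*rho*a^2/BC = 2*pi*3.210e-11*(6.6581e+06)^2/135.1 = 66.180521 m per revolution
N = H/da_rev = 45546.0000 m / 66.180521 m = 688.2085 revolutions
P = 2*pi*sqrt(a^3/mu) = 5406.7550 s
lifetime = N*P = 688.2085 * 5406.7550 = 3.720975e+06 s = 43.0668 days

43.0668 days


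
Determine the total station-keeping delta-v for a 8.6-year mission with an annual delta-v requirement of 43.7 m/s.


dV = rate * years = 43.7 * 8.6
dV = 375.8200 m/s

375.8200 m/s


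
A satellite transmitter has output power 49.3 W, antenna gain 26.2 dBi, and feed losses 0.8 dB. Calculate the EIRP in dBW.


Pt = 49.3 W = 16.9285 dBW
EIRP = Pt_dBW + Gt - losses = 16.9285 + 26.2 - 0.8 = 42.3285 dBW

42.3285 dBW


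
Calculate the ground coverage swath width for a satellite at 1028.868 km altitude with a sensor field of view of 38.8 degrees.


FOV = 38.8 deg = 0.6771877 rad
swath = 2 * alt * tan(FOV/2) = 2 * 1028.868 * tan(0.3385939)
swath = 2 * 1028.868 * 0.3521556
swath = 724.6432 km

724.6432 km


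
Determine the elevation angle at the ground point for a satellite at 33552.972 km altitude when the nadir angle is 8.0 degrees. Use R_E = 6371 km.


r = R_E + alt = 39923.9720 km
Law of sines in the satellite / Earth-center / ground-point triangle:
  sin(nadir)/R_E = sin(90 + el)/r  =>  cos(el) = (r/R_E)*sin(nadir)
cos(el) = (39923.9720 / 6371.0000) * sin(8.0 deg) = 0.8721304
el = arccos(0.8721304) = 29.2928 deg
(Earth-central angle = 90 - nadir - el = 52.7072 deg)

29.2928 degrees


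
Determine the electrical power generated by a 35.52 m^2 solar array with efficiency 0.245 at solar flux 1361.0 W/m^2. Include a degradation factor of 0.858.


P = area * eta * S * degradation
P = 35.52 * 0.245 * 1361.0 * 0.858
P = 10162.1232 W

10162.1232 W


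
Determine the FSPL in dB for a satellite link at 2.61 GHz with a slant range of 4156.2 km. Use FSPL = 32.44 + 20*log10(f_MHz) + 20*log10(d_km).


f = 2.61 GHz = 2610.0000 MHz
d = 4156.2 km
FSPL = 32.44 + 20*log10(2610.0000) + 20*log10(4156.2)
FSPL = 32.44 + 68.3328 + 72.3739
FSPL = 173.1467 dB

173.1467 dB


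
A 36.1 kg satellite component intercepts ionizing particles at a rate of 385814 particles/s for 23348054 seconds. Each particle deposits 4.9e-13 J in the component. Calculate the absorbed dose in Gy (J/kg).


Total energy deposited = rate * time * E_per
  = 385814 * 23348054 * 4.9e-13 = 4.4139 J
Dose = E_total / mass = 4.4139 / 36.1
Dose = 0.1222693 Gy

0.1223 Gy


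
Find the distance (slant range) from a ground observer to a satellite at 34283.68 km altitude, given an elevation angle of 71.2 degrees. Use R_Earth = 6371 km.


h = 34283.68 km, el = 71.2 deg
d = -R_E*sin(el) + sqrt((R_E*sin(el))^2 + 2*R_E*h + h^2)
d = -6371.0000*sin(1.2427) + sqrt((6371.0000*0.9466493)^2 + 2*6371.0000*34283.68 + 34283.68^2)
d = 34571.6999 km

34571.6999 km


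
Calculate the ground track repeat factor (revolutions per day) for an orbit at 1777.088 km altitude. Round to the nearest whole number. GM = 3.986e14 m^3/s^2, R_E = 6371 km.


r = 8.148088e+06 m
T = 2*pi*sqrt(r^3/mu) = 7319.7254 s = 121.9954 min
revs/day = 1440 / 121.9954 = 11.8037
Rounded: 12 revolutions per day

12 revolutions per day


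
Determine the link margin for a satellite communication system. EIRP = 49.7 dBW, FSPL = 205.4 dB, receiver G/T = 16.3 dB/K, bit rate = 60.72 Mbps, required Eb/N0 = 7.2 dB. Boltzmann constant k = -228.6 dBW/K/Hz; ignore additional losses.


C/N0 = EIRP - FSPL + G/T - k = 49.7 - 205.4 + 16.3 - (-228.6)
C/N0 = 89.2000 dB-Hz
R_b = 60.72 Mbps = 6.072e+07 bps -> 10*log10(R_b) = 77.8333 dB-Hz
Eb/N0 = C/N0 - 10*log10(R_b) = 89.2000 - 77.8333 = 11.3667 dB
Margin = Eb/N0 - Eb/N0_req = 11.3667 - 7.2 = 4.1667 dB (link closes)

4.1667 dB


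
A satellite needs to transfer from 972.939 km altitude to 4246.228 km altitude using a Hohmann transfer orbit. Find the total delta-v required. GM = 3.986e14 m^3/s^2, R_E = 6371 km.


r1 = 7343.9390 km = 7.343939e+06 m
r2 = 10617.2280 km = 1.0617228e+07 m
dv1 = sqrt(mu/r1)*(sqrt(2*r2/(r1+r2)) - 1) = 643.2311 m/s
dv2 = sqrt(mu/r2)*(1 - sqrt(2*r1/(r1+r2))) = 586.3780 m/s
total dv = |dv1| + |dv2| = 643.2311 + 586.3780 = 1229.6090 m/s = 1.2296 km/s

1.2296 km/s


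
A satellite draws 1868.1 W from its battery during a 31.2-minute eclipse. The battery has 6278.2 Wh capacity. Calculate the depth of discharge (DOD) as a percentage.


E_used = P * t / 60 = 1868.1 * 31.2 / 60 = 971.4120 Wh
DOD = E_used / E_total * 100 = 971.4120 / 6278.2 * 100
DOD = 15.4728 %

15.4728 %


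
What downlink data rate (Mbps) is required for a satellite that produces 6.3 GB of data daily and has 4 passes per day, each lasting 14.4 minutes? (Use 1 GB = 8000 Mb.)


total contact time = 4 * 14.4 * 60 = 3456.0000 s
data = 6.3 GB = 50400.0000 Mb
rate = 50400.0000 / 3456.0000 = 14.5833 Mbps

14.5833 Mbps


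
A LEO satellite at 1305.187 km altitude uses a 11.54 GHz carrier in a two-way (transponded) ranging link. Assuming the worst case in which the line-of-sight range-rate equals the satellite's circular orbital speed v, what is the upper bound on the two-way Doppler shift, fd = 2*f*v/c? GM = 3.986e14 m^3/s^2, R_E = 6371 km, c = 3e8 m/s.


r = 7.676187e+06 m
v = sqrt(mu/r) = 7206.0268 m/s (worst-case radial velocity)
f = 11.54 GHz = 1.154e+10 Hz
fd = 2*f*v/c = 2*1.154e+10*7206.0268/3.0e+08
fd = 554383.6633 Hz

554383.6633 Hz


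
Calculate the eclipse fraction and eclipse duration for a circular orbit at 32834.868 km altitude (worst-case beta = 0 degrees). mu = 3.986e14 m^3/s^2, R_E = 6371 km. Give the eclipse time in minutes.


r = 39205.8680 km
T = 1287.6166 min
Eclipse fraction = arcsin(R_E/r)/pi = arcsin(6371.0000/39205.8680)/pi
= arcsin(0.1625012)/pi = 0.05195613
Eclipse duration = 0.05195613 * 1287.6166 = 66.8996 min

66.8996 minutes


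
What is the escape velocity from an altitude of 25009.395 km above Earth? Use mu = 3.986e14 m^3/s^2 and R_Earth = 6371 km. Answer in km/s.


r = 6371.0 + 25009.395 = 31380.3950 km = 3.1380395e+07 m
v_esc = sqrt(2*mu/r) = sqrt(2*3.986e14 / 3.1380395e+07)
v_esc = 5040.2774 m/s = 5.0403 km/s

5.0403 km/s


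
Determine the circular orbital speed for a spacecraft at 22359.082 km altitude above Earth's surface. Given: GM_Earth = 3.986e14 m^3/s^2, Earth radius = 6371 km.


r = R_E + alt = 6371.0 + 22359.082 = 28730.0820 km = 2.8730082e+07 m
v = sqrt(mu/r) = sqrt(3.986e14 / 2.8730082e+07) = 3724.7765 m/s = 3.7248 km/s

3.7248 km/s


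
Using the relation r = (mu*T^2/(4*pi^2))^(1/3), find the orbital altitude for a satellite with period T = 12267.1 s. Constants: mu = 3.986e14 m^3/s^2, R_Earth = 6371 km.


T = 12267.1 s
r = (mu*T^2/(4*pi^2))^(1/3) = (3.986e14 * 12267.1^2 / (4*pi^2))^(1/3)
r = 1.1496186e+07 m = 11496.1862 km
alt = r - R_E = 11496.1862 - 6371 = 5125.1862 km

5125.1862 km


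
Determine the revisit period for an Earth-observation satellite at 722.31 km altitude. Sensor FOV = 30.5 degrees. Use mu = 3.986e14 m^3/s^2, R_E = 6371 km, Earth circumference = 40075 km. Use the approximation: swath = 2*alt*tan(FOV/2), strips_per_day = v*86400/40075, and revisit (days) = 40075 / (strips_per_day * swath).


swath = 2*722.31*tan(0.2661627) = 393.8486 km
v = sqrt(mu/r) = 7496.2520 m/s = 7.4963 km/s
strips/day = v*86400/40075 = 7.4963*86400/40075 = 16.1616
coverage/day = strips * swath = 16.1616 * 393.8486 = 6365.2243 km
revisit = 40075 / 6365.2243 = 6.2959 days

6.2959 days


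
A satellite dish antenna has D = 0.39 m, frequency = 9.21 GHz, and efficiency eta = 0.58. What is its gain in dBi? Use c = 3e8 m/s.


lambda = c/f = 3e8 / 9.21e+09 = 0.03257329 m
G = eta*(pi*D/lambda)^2 = 0.58*(pi*0.39/0.03257329)^2
G = 820.6041 (linear)
G = 10*log10(820.6041) = 29.1413 dBi

29.1413 dBi


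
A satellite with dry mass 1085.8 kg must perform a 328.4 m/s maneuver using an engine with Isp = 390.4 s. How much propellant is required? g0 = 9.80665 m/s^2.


ve = Isp * g0 = 390.4 * 9.80665 = 3828.516160 m/s
mass ratio = exp(dv/ve) = exp(328.4/3828.516160) = 1.08956372
m_prop = m_dry * (mr - 1) = 1085.8 * (1.08956372 - 1)
m_prop = 97.2483 kg

97.2483 kg


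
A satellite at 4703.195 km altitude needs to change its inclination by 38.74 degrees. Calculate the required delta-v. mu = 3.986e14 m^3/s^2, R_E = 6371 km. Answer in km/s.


r = 11074.1950 km = 1.1074195e+07 m
V = sqrt(mu/r) = 5999.4656 m/s
di = 38.74 deg = 0.6761406 rad
dV = 2*V*sin(di/2) = 2*5999.4656*sin(0.3380703)
dV = 3979.6521 m/s = 3.9797 km/s

3.9797 km/s


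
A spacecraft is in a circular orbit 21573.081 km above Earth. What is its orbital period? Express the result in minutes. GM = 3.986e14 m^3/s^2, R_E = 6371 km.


r = 27944.0810 km = 2.7944081e+07 m
T = 2*pi*sqrt(r^3/mu) = 2*pi*sqrt(2.1820741e+22 / 3.986e14)
T = 46488.5466 s = 774.8091 min

774.8091 minutes


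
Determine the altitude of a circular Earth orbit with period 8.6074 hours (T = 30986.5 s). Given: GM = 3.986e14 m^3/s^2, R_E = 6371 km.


T = 30986.5 s
r = (mu*T^2/(4*pi^2))^(1/3) = (3.986e14 * 30986.5^2 / (4*pi^2))^(1/3)
r = 2.1322635e+07 m = 21322.6348 km
alt = r - R_E = 21322.6348 - 6371 = 14951.6348 km

14951.6348 km


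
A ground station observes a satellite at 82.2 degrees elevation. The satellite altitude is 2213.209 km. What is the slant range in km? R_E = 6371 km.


h = 2213.209 km, el = 82.2 deg
d = -R_E*sin(el) + sqrt((R_E*sin(el))^2 + 2*R_E*h + h^2)
d = -6371.0000*sin(1.4347) + sqrt((6371.0000*0.9907478)^2 + 2*6371.0000*2213.209 + 2213.209^2)
d = 2228.4979 km

2228.4979 km


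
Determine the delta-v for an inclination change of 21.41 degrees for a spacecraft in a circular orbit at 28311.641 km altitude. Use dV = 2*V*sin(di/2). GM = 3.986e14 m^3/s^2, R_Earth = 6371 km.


r = 34682.6410 km = 3.4682641e+07 m
V = sqrt(mu/r) = 3390.1005 m/s
di = 21.41 deg = 0.373675 rad
dV = 2*V*sin(di/2) = 2*3390.1005*sin(0.1868375)
dV = 1259.4383 m/s = 1.2594 km/s

1.2594 km/s


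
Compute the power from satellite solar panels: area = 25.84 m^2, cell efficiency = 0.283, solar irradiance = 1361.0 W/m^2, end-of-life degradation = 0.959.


P = area * eta * S * degradation
P = 25.84 * 0.283 * 1361.0 * 0.959
P = 9544.5548 W

9544.5548 W


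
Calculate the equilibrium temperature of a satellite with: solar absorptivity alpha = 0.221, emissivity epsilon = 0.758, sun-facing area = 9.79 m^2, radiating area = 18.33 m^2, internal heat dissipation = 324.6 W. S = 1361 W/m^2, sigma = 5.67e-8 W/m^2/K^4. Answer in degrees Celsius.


Numerator = alpha*S*A_sun + Q_int = 0.221*1361*9.79 + 324.6 = 3269.2460 W
Denominator = eps*sigma*A_rad = 0.758*5.67e-8*18.33 = 7.8779774e-07 W/K^4
T^4 = 4.1498545e+09 K^4
T = 253.8097 K = -19.3403 C

-19.3403 degrees Celsius


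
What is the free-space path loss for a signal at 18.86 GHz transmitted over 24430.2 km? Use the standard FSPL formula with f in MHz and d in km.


f = 18.86 GHz = 18860.0000 MHz
d = 24430.2 km
FSPL = 32.44 + 20*log10(18860.0000) + 20*log10(24430.2)
FSPL = 32.44 + 85.5108 + 87.7585
FSPL = 205.7094 dB

205.7094 dB


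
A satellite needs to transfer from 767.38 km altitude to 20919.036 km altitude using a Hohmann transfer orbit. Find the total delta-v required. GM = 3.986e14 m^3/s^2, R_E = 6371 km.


r1 = 7138.3800 km = 7.13838e+06 m
r2 = 27290.0360 km = 2.7290036e+07 m
dv1 = sqrt(mu/r1)*(sqrt(2*r2/(r1+r2)) - 1) = 1936.1010 m/s
dv2 = sqrt(mu/r2)*(1 - sqrt(2*r1/(r1+r2))) = 1360.7240 m/s
total dv = |dv1| + |dv2| = 1936.1010 + 1360.7240 = 3296.8250 m/s = 3.2968 km/s

3.2968 km/s


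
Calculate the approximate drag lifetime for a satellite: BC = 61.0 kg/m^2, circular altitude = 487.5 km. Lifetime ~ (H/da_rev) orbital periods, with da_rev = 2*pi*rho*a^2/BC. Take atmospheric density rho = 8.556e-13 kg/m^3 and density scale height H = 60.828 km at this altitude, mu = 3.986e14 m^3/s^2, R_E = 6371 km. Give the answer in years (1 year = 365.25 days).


a = R_E + alt = 6858.5000 km = 6.8585e+06 m
da_rev = 2*pi*rho*a^2/BC = 2*pi*8.556e-13*(6.8585e+06)^2/61.0 = 4.145521 m per revolution
N = H/da_rev = 60828.0000 m / 4.145521 m = 14673.1867 revolutions
P = 2*pi*sqrt(a^3/mu) = 5652.6870 s
lifetime = N*P = 14673.1867 * 5652.6870 = 8.2942931e+07 s = 959.9876 days
years = 959.9876 / 365.25 = 2.6283 years

2.6283 years


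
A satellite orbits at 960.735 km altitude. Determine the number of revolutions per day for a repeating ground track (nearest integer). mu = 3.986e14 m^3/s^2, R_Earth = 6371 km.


r = 7.331735e+06 m
T = 2*pi*sqrt(r^3/mu) = 6247.7172 s = 104.1286 min
revs/day = 1440 / 104.1286 = 13.8291
Rounded: 14 revolutions per day

14 revolutions per day


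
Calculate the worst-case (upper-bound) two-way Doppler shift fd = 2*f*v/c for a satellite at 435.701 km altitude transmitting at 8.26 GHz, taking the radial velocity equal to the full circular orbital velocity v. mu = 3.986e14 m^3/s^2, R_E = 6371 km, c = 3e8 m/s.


r = 6.806701e+06 m
v = sqrt(mu/r) = 7652.4466 m/s (worst-case radial velocity)
f = 8.26 GHz = 8.26e+09 Hz
fd = 2*f*v/c = 2*8.26e+09*7652.4466/3.0e+08
fd = 421394.7287 Hz

421394.7287 Hz


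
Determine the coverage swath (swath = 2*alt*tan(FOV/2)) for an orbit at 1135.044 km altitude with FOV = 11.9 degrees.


FOV = 11.9 deg = 0.2076942 rad
swath = 2 * alt * tan(FOV/2) = 2 * 1135.044 * tan(0.1038471)
swath = 2 * 1135.044 * 0.104222
swath = 236.5931 km

236.5931 km


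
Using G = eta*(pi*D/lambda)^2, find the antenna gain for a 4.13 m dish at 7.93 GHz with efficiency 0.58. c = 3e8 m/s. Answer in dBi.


lambda = c/f = 3e8 / 7.93e+09 = 0.03783102 m
G = eta*(pi*D/lambda)^2 = 0.58*(pi*4.13/0.03783102)^2
G = 68223.1405 (linear)
G = 10*log10(68223.1405) = 48.3393 dBi

48.3393 dBi


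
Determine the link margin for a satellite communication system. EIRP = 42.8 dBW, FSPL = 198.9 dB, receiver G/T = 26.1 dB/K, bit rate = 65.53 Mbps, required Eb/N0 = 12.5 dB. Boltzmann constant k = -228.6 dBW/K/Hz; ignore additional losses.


C/N0 = EIRP - FSPL + G/T - k = 42.8 - 198.9 + 26.1 - (-228.6)
C/N0 = 98.6000 dB-Hz
R_b = 65.53 Mbps = 6.553e+07 bps -> 10*log10(R_b) = 78.1644 dB-Hz
Eb/N0 = C/N0 - 10*log10(R_b) = 98.6000 - 78.1644 = 20.4356 dB
Margin = Eb/N0 - Eb/N0_req = 20.4356 - 12.5 = 7.9356 dB (link closes)

7.9356 dB


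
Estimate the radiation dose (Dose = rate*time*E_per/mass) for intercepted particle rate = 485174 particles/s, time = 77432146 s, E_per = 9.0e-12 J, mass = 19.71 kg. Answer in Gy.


Total energy deposited = rate * time * E_per
  = 485174 * 77432146 * 9.0e-12 = 338.1126 J
Dose = E_total / mass = 338.1126 / 19.71
Dose = 17.1544 Gy

17.1544 Gy


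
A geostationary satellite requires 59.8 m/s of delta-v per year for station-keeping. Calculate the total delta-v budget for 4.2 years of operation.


dV = rate * years = 59.8 * 4.2
dV = 251.1600 m/s

251.1600 m/s


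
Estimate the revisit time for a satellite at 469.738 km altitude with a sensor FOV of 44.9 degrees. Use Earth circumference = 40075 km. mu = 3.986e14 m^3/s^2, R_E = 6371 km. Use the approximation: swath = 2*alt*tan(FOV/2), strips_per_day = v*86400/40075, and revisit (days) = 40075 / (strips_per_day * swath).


swath = 2*469.738*tan(0.3918264) = 388.1835 km
v = sqrt(mu/r) = 7633.3850 m/s = 7.6334 km/s
strips/day = v*86400/40075 = 7.6334*86400/40075 = 16.4573
coverage/day = strips * swath = 16.4573 * 388.1835 = 6388.4352 km
revisit = 40075 / 6388.4352 = 6.2731 days

6.2731 days


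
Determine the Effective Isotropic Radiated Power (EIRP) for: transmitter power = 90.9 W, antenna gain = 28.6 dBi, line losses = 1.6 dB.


Pt = 90.9 W = 19.5856 dBW
EIRP = Pt_dBW + Gt - losses = 19.5856 + 28.6 - 1.6 = 46.5856 dBW

46.5856 dBW


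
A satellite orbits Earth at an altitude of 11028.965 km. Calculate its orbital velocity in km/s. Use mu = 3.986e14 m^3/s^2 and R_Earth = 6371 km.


r = R_E + alt = 6371.0 + 11028.965 = 17399.9650 km = 1.7399965e+07 m
v = sqrt(mu/r) = sqrt(3.986e14 / 1.7399965e+07) = 4786.2399 m/s = 4.7862 km/s

4.7862 km/s


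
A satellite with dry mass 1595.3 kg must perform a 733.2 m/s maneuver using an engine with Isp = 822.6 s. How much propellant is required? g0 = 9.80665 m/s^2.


ve = Isp * g0 = 822.6 * 9.80665 = 8066.950290 m/s
mass ratio = exp(dv/ve) = exp(733.2/8066.950290) = 1.09514784
m_prop = m_dry * (mr - 1) = 1595.3 * (1.09514784 - 1)
m_prop = 151.7893 kg

151.7893 kg


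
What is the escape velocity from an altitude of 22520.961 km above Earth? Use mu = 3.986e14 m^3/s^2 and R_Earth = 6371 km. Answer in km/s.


r = 6371.0 + 22520.961 = 28891.9610 km = 2.8891961e+07 m
v_esc = sqrt(2*mu/r) = sqrt(2*3.986e14 / 2.8891961e+07)
v_esc = 5252.8516 m/s = 5.2529 km/s

5.2529 km/s


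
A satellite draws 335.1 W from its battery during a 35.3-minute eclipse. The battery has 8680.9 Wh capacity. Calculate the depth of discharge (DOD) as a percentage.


E_used = P * t / 60 = 335.1 * 35.3 / 60 = 197.1505 Wh
DOD = E_used / E_total * 100 = 197.1505 / 8680.9 * 100
DOD = 2.2711 %

2.2711 %


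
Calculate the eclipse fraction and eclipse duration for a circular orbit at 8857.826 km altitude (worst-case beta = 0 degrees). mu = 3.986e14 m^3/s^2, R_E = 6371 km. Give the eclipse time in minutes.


r = 15228.8260 km
T = 311.7164 min
Eclipse fraction = arcsin(R_E/r)/pi = arcsin(6371.0000/15228.8260)/pi
= arcsin(0.4183514)/pi = 0.1373919
Eclipse duration = 0.1373919 * 311.7164 = 42.8273 min

42.8273 minutes


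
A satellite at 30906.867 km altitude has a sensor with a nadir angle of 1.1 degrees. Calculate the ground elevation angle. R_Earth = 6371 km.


r = R_E + alt = 37277.8670 km
Law of sines in the satellite / Earth-center / ground-point triangle:
  sin(nadir)/R_E = sin(90 + el)/r  =>  cos(el) = (r/R_E)*sin(nadir)
cos(el) = (37277.8670 / 6371.0000) * sin(1.1 deg) = 0.1123277
el = arccos(0.1123277) = 83.5505 deg
(Earth-central angle = 90 - nadir - el = 5.3495 deg)

83.5505 degrees


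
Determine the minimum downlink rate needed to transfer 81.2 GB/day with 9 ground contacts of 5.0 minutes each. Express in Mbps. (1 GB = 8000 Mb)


total contact time = 9 * 5.0 * 60 = 2700.0000 s
data = 81.2 GB = 649600.0000 Mb
rate = 649600.0000 / 2700.0000 = 240.5926 Mbps

240.5926 Mbps


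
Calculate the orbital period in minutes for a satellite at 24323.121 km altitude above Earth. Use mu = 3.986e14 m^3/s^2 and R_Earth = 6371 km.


r = 30694.1210 km = 3.0694121e+07 m
T = 2*pi*sqrt(r^3/mu) = 2*pi*sqrt(2.8917823e+22 / 3.986e14)
T = 53517.2788 s = 891.9546 min

891.9546 minutes


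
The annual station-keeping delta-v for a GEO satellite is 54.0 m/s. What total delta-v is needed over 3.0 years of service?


dV = rate * years = 54.0 * 3.0
dV = 162.0000 m/s

162.0000 m/s


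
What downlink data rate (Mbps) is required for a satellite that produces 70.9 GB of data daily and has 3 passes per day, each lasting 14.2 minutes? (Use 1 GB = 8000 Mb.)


total contact time = 3 * 14.2 * 60 = 2556.0000 s
data = 70.9 GB = 567200.0000 Mb
rate = 567200.0000 / 2556.0000 = 221.9092 Mbps

221.9092 Mbps


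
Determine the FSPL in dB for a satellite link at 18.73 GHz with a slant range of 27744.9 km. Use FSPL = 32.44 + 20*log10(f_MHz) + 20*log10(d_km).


f = 18.73 GHz = 18730.0000 MHz
d = 27744.9 km
FSPL = 32.44 + 20*log10(18730.0000) + 20*log10(27744.9)
FSPL = 32.44 + 85.4508 + 88.8637
FSPL = 206.7544 dB

206.7544 dB


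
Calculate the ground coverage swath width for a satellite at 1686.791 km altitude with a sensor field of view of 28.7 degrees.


FOV = 28.7 deg = 0.5009095 rad
swath = 2 * alt * tan(FOV/2) = 2 * 1686.791 * tan(0.2504547)
swath = 2 * 1686.791 * 0.2558264
swath = 863.0513 km

863.0513 km


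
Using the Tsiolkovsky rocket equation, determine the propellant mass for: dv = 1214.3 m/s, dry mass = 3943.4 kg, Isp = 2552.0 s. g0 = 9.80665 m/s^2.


ve = Isp * g0 = 2552.0 * 9.80665 = 25026.570800 m/s
mass ratio = exp(dv/ve) = exp(1214.3/25026.570800) = 1.04971682
m_prop = m_dry * (mr - 1) = 3943.4 * (1.04971682 - 1)
m_prop = 196.0533 kg

196.0533 kg


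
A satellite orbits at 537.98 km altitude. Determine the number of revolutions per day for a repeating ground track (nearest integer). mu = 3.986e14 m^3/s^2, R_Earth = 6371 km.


r = 6.90898e+06 m
T = 2*pi*sqrt(r^3/mu) = 5715.2091 s = 95.2535 min
revs/day = 1440 / 95.2535 = 15.1176
Rounded: 15 revolutions per day

15 revolutions per day


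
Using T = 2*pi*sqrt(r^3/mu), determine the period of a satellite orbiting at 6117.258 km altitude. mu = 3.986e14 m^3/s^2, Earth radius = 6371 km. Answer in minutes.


r = 12488.2580 km = 1.2488258e+07 m
T = 2*pi*sqrt(r^3/mu) = 2*pi*sqrt(1.9476261e+21 / 3.986e14)
T = 13888.7773 s = 231.4796 min

231.4796 minutes
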